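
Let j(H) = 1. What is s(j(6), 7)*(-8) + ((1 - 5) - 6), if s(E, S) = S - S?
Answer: -10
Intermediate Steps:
s(E, S) = 0
s(j(6), 7)*(-8) + ((1 - 5) - 6) = 0*(-8) + ((1 - 5) - 6) = 0 + (-4 - 6) = 0 - 10 = -10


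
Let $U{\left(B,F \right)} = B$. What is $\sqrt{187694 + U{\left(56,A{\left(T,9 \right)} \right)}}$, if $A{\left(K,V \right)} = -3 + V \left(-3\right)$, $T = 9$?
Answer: $5 \sqrt{7510} \approx 433.3$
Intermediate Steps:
$A{\left(K,V \right)} = -3 - 3 V$
$\sqrt{187694 + U{\left(56,A{\left(T,9 \right)} \right)}} = \sqrt{187694 + 56} = \sqrt{187750} = 5 \sqrt{7510}$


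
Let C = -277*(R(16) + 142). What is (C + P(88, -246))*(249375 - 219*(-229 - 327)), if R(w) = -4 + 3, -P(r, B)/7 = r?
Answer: -14724197547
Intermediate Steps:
P(r, B) = -7*r
R(w) = -1
C = -39057 (C = -277*(-1 + 142) = -277*141 = -39057)
(C + P(88, -246))*(249375 - 219*(-229 - 327)) = (-39057 - 7*88)*(249375 - 219*(-229 - 327)) = (-39057 - 616)*(249375 - 219*(-556)) = -39673*(249375 + 121764) = -39673*371139 = -14724197547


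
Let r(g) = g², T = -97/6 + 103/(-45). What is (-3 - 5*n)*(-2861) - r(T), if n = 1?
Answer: 182633879/8100 ≈ 22547.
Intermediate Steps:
T = -1661/90 (T = -97*⅙ + 103*(-1/45) = -97/6 - 103/45 = -1661/90 ≈ -18.456)
(-3 - 5*n)*(-2861) - r(T) = (-3 - 5*1)*(-2861) - (-1661/90)² = (-3 - 5)*(-2861) - 1*2758921/8100 = -8*(-2861) - 2758921/8100 = 22888 - 2758921/8100 = 182633879/8100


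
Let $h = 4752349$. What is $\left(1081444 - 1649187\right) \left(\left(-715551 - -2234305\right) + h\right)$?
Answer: $-3560374830529$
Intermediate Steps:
$\left(1081444 - 1649187\right) \left(\left(-715551 - -2234305\right) + h\right) = \left(1081444 - 1649187\right) \left(\left(-715551 - -2234305\right) + 4752349\right) = - 567743 \left(\left(-715551 + 2234305\right) + 4752349\right) = - 567743 \left(1518754 + 4752349\right) = \left(-567743\right) 6271103 = -3560374830529$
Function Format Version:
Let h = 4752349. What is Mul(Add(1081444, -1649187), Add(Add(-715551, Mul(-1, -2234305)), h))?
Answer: -3560374830529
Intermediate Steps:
Mul(Add(1081444, -1649187), Add(Add(-715551, Mul(-1, -2234305)), h)) = Mul(Add(1081444, -1649187), Add(Add(-715551, Mul(-1, -2234305)), 4752349)) = Mul(-567743, Add(Add(-715551, 2234305), 4752349)) = Mul(-567743, Add(1518754, 4752349)) = Mul(-567743, 6271103) = -3560374830529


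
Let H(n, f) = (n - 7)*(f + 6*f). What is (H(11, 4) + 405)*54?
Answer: 27918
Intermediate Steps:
H(n, f) = 7*f*(-7 + n) (H(n, f) = (-7 + n)*(7*f) = 7*f*(-7 + n))
(H(11, 4) + 405)*54 = (7*4*(-7 + 11) + 405)*54 = (7*4*4 + 405)*54 = (112 + 405)*54 = 517*54 = 27918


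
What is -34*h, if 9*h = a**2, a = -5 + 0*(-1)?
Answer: -850/9 ≈ -94.444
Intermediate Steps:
a = -5 (a = -5 + 0 = -5)
h = 25/9 (h = (1/9)*(-5)**2 = (1/9)*25 = 25/9 ≈ 2.7778)
-34*h = -34*25/9 = -850/9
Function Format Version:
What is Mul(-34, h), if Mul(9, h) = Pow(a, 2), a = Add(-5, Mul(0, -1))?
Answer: Rational(-850, 9) ≈ -94.444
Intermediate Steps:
a = -5 (a = Add(-5, 0) = -5)
h = Rational(25, 9) (h = Mul(Rational(1, 9), Pow(-5, 2)) = Mul(Rational(1, 9), 25) = Rational(25, 9) ≈ 2.7778)
Mul(-34, h) = Mul(-34, Rational(25, 9)) = Rational(-850, 9)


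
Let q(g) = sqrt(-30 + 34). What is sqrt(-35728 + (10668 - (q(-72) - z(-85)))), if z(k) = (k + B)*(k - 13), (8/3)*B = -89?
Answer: 11*I*sqrt(445)/2 ≈ 116.02*I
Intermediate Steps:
B = -267/8 (B = (3/8)*(-89) = -267/8 ≈ -33.375)
z(k) = (-13 + k)*(-267/8 + k) (z(k) = (k - 267/8)*(k - 13) = (-267/8 + k)*(-13 + k) = (-13 + k)*(-267/8 + k))
q(g) = 2 (q(g) = sqrt(4) = 2)
sqrt(-35728 + (10668 - (q(-72) - z(-85)))) = sqrt(-35728 + (10668 - (2 - (3471/8 + (-85)**2 - 371/8*(-85))))) = sqrt(-35728 + (10668 - (2 - (3471/8 + 7225 + 31535/8)))) = sqrt(-35728 + (10668 - (2 - 1*46403/4))) = sqrt(-35728 + (10668 - (2 - 46403/4))) = sqrt(-35728 + (10668 - 1*(-46395/4))) = sqrt(-35728 + (10668 + 46395/4)) = sqrt(-35728 + 89067/4) = sqrt(-53845/4) = 11*I*sqrt(445)/2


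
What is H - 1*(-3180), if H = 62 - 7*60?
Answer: 2822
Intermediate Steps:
H = -358 (H = 62 - 420 = -358)
H - 1*(-3180) = -358 - 1*(-3180) = -358 + 3180 = 2822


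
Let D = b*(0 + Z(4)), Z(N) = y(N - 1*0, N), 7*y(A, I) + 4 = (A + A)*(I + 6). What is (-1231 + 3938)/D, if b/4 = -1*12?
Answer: -18949/3648 ≈ -5.1944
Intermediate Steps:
b = -48 (b = 4*(-1*12) = 4*(-12) = -48)
y(A, I) = -4/7 + 2*A*(6 + I)/7 (y(A, I) = -4/7 + ((A + A)*(I + 6))/7 = -4/7 + ((2*A)*(6 + I))/7 = -4/7 + (2*A*(6 + I))/7 = -4/7 + 2*A*(6 + I)/7)
Z(N) = -4/7 + 2*N²/7 + 12*N/7 (Z(N) = -4/7 + 12*(N - 1*0)/7 + 2*(N - 1*0)*N/7 = -4/7 + 12*(N + 0)/7 + 2*(N + 0)*N/7 = -4/7 + 12*N/7 + 2*N*N/7 = -4/7 + 12*N/7 + 2*N²/7 = -4/7 + 2*N²/7 + 12*N/7)
D = -3648/7 (D = -48*(0 + (-4/7 + (2/7)*4² + (12/7)*4)) = -48*(0 + (-4/7 + (2/7)*16 + 48/7)) = -48*(0 + (-4/7 + 32/7 + 48/7)) = -48*(0 + 76/7) = -48*76/7 = -3648/7 ≈ -521.14)
(-1231 + 3938)/D = (-1231 + 3938)/(-3648/7) = 2707*(-7/3648) = -18949/3648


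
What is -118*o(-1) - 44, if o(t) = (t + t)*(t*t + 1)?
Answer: 428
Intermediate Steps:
o(t) = 2*t*(1 + t**2) (o(t) = (2*t)*(t**2 + 1) = (2*t)*(1 + t**2) = 2*t*(1 + t**2))
-118*o(-1) - 44 = -236*(-1)*(1 + (-1)**2) - 44 = -236*(-1)*(1 + 1) - 44 = -236*(-1)*2 - 44 = -118*(-4) - 44 = 472 - 44 = 428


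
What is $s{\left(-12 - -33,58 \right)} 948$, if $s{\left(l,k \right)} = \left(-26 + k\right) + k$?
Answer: $85320$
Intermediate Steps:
$s{\left(l,k \right)} = -26 + 2 k$
$s{\left(-12 - -33,58 \right)} 948 = \left(-26 + 2 \cdot 58\right) 948 = \left(-26 + 116\right) 948 = 90 \cdot 948 = 85320$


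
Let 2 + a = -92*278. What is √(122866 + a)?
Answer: 2*√24322 ≈ 311.91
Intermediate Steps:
a = -25578 (a = -2 - 92*278 = -2 - 25576 = -25578)
√(122866 + a) = √(122866 - 25578) = √97288 = 2*√24322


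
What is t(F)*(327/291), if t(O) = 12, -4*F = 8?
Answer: 1308/97 ≈ 13.485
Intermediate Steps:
F = -2 (F = -¼*8 = -2)
t(F)*(327/291) = 12*(327/291) = 12*(327*(1/291)) = 12*(109/97) = 1308/97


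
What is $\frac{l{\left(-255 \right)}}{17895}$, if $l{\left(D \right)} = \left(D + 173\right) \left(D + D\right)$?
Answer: $\frac{2788}{1193} \approx 2.337$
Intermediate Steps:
$l{\left(D \right)} = 2 D \left(173 + D\right)$ ($l{\left(D \right)} = \left(173 + D\right) 2 D = 2 D \left(173 + D\right)$)
$\frac{l{\left(-255 \right)}}{17895} = \frac{2 \left(-255\right) \left(173 - 255\right)}{17895} = 2 \left(-255\right) \left(-82\right) \frac{1}{17895} = 41820 \cdot \frac{1}{17895} = \frac{2788}{1193}$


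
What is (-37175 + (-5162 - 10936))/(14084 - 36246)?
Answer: 53273/22162 ≈ 2.4038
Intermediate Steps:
(-37175 + (-5162 - 10936))/(14084 - 36246) = (-37175 - 16098)/(-22162) = -53273*(-1/22162) = 53273/22162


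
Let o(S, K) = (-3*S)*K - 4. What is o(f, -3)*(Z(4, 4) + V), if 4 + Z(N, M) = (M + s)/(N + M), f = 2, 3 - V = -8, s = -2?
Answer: 203/2 ≈ 101.50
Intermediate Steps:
V = 11 (V = 3 - 1*(-8) = 3 + 8 = 11)
Z(N, M) = -4 + (-2 + M)/(M + N) (Z(N, M) = -4 + (M - 2)/(N + M) = -4 + (-2 + M)/(M + N))
o(S, K) = -4 - 3*K*S (o(S, K) = -3*K*S - 4 = -4 - 3*K*S)
o(f, -3)*(Z(4, 4) + V) = (-4 - 3*(-3)*2)*((-2 - 4*4 - 3*4)/(4 + 4) + 11) = (-4 + 18)*((-2 - 16 - 12)/8 + 11) = 14*((1/8)*(-30) + 11) = 14*(-15/4 + 11) = 14*(29/4) = 203/2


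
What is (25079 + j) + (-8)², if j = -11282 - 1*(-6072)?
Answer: 19933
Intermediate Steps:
j = -5210 (j = -11282 + 6072 = -5210)
(25079 + j) + (-8)² = (25079 - 5210) + (-8)² = 19869 + 64 = 19933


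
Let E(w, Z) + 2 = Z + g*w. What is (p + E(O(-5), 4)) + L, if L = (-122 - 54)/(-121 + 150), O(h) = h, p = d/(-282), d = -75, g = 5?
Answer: -78517/2726 ≈ -28.803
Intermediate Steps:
p = 25/94 (p = -75/(-282) = -75*(-1/282) = 25/94 ≈ 0.26596)
E(w, Z) = -2 + Z + 5*w (E(w, Z) = -2 + (Z + 5*w) = -2 + Z + 5*w)
L = -176/29 ≈ -6.0690
(p + E(O(-5), 4)) + L = (25/94 + (-2 + 4 + 5*(-5))) - 176/29 = (25/94 + (-2 + 4 - 25)) - 176/29 = (25/94 - 23) - 176/29 = -2137/94 - 176/29 = -78517/2726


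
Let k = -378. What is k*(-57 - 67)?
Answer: 46872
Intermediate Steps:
k*(-57 - 67) = -378*(-57 - 67) = -378*(-124) = 46872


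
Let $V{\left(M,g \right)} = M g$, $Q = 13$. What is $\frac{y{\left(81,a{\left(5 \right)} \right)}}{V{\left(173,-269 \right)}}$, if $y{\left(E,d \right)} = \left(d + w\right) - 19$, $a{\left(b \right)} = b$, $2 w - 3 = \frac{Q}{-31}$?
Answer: $\frac{394}{1442647} \approx 0.00027311$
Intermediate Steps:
$w = \frac{40}{31}$ ($w = \frac{3}{2} + \frac{13 \frac{1}{-31}}{2} = \frac{3}{2} + \frac{13 \left(- \frac{1}{31}\right)}{2} = \frac{3}{2} + \frac{1}{2} \left(- \frac{13}{31}\right) = \frac{3}{2} - \frac{13}{62} = \frac{40}{31} \approx 1.2903$)
$y{\left(E,d \right)} = - \frac{549}{31} + d$ ($y{\left(E,d \right)} = \left(d + \frac{40}{31}\right) - 19 = \left(\frac{40}{31} + d\right) - 19 = - \frac{549}{31} + d$)
$\frac{y{\left(81,a{\left(5 \right)} \right)}}{V{\left(173,-269 \right)}} = \frac{- \frac{549}{31} + 5}{173 \left(-269\right)} = - \frac{394}{31 \left(-46537\right)} = \left(- \frac{394}{31}\right) \left(- \frac{1}{46537}\right) = \frac{394}{1442647}$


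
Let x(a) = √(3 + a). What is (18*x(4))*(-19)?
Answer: -342*√7 ≈ -904.85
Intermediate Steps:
(18*x(4))*(-19) = (18*√(3 + 4))*(-19) = (18*√7)*(-19) = -342*√7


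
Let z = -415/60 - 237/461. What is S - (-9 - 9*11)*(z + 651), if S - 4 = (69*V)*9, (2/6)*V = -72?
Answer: -29792827/461 ≈ -64627.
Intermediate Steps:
V = -216 (V = 3*(-72) = -216)
z = -41107/5532 (z = -415*1/60 - 237*1/461 = -83/12 - 237/461 = -41107/5532 ≈ -7.4308)
S = -134132 (S = 4 + (69*(-216))*9 = 4 - 14904*9 = 4 - 134136 = -134132)
S - (-9 - 9*11)*(z + 651) = -134132 - (-9 - 9*11)*(-41107/5532 + 651) = -134132 - (-9 - 99)*3560225/5532 = -134132 - (-108)*3560225/5532 = -134132 - 1*(-32042025/461) = -134132 + 32042025/461 = -29792827/461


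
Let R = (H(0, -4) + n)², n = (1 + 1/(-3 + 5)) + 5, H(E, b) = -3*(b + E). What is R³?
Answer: 2565726409/64 ≈ 4.0089e+7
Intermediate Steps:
H(E, b) = -3*E - 3*b (H(E, b) = -3*(E + b) = -3*E - 3*b)
n = 13/2 (n = (1 + 1/2) + 5 = (1 + ½) + 5 = 3/2 + 5 = 13/2 ≈ 6.5000)
R = 1369/4 (R = ((-3*0 - 3*(-4)) + 13/2)² = ((0 + 12) + 13/2)² = (12 + 13/2)² = (37/2)² = 1369/4 ≈ 342.25)
R³ = (1369/4)³ = 2565726409/64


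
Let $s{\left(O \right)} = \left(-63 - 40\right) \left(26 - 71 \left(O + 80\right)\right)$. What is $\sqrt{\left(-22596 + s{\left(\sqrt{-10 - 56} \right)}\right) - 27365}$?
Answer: $\sqrt{532401 + 7313 i \sqrt{66}} \approx 730.79 + 40.649 i$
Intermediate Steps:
$s{\left(O \right)} = 582362 + 7313 O$ ($s{\left(O \right)} = - 103 \left(26 - 71 \left(80 + O\right)\right) = - 103 \left(26 - \left(5680 + 71 O\right)\right) = - 103 \left(-5654 - 71 O\right) = 582362 + 7313 O$)
$\sqrt{\left(-22596 + s{\left(\sqrt{-10 - 56} \right)}\right) - 27365} = \sqrt{\left(-22596 + \left(582362 + 7313 \sqrt{-10 - 56}\right)\right) - 27365} = \sqrt{\left(-22596 + \left(582362 + 7313 \sqrt{-66}\right)\right) - 27365} = \sqrt{\left(-22596 + \left(582362 + 7313 i \sqrt{66}\right)\right) - 27365} = \sqrt{\left(559766 + 7313 i \sqrt{66}\right) - 27365} = \sqrt{532401 + 7313 i \sqrt{66}}$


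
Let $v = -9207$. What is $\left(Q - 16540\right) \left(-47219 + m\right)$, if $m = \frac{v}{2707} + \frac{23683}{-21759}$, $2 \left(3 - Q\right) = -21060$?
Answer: $\frac{16708709033410687}{58901613} \approx 2.8367 \cdot 10^{8}$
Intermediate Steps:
$Q = 10533$ ($Q = 3 - -10530 = 3 + 10530 = 10533$)
$m = - \frac{264444994}{58901613}$ ($m = - \frac{9207}{2707} + \frac{23683}{-21759} = \left(-9207\right) \frac{1}{2707} + 23683 \left(- \frac{1}{21759}\right) = - \frac{9207}{2707} - \frac{23683}{21759} = - \frac{264444994}{58901613} \approx -4.4896$)
$\left(Q - 16540\right) \left(-47219 + m\right) = \left(10533 - 16540\right) \left(-47219 - \frac{264444994}{58901613}\right) = \left(-6007\right) \left(- \frac{2781539709241}{58901613}\right) = \frac{16708709033410687}{58901613}$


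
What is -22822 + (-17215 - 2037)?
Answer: -42074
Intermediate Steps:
-22822 + (-17215 - 2037) = -22822 - 19252 = -42074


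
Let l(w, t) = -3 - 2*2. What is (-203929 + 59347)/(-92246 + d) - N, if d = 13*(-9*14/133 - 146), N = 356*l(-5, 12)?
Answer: 2230430149/894485 ≈ 2493.5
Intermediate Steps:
l(w, t) = -7 (l(w, t) = -3 - 4 = -7)
N = -2492 (N = 356*(-7) = -2492)
d = -36296/19 (d = 13*(-126*1/133 - 146) = 13*(-18/19 - 146) = 13*(-2792/19) = -36296/19 ≈ -1910.3)
(-203929 + 59347)/(-92246 + d) - N = (-203929 + 59347)/(-92246 - 36296/19) - 1*(-2492) = -144582/(-1788970/19) + 2492 = -144582*(-19/1788970) + 2492 = 1373529/894485 + 2492 = 2230430149/894485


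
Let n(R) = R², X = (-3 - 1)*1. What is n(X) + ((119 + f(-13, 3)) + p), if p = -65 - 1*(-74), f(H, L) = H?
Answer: 131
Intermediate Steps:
p = 9 (p = -65 + 74 = 9)
X = -4 (X = -4*1 = -4)
n(X) + ((119 + f(-13, 3)) + p) = (-4)² + ((119 - 13) + 9) = 16 + (106 + 9) = 16 + 115 = 131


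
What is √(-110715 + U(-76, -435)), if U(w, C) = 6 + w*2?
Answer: I*√110861 ≈ 332.96*I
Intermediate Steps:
U(w, C) = 6 + 2*w
√(-110715 + U(-76, -435)) = √(-110715 + (6 + 2*(-76))) = √(-110715 + (6 - 152)) = √(-110715 - 146) = √(-110861) = I*√110861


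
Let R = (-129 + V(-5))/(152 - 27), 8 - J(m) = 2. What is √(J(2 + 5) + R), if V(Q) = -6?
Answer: √123/5 ≈ 2.2181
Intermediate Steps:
J(m) = 6 (J(m) = 8 - 1*2 = 8 - 2 = 6)
R = -27/25 (R = (-129 - 6)/(152 - 27) = -135/125 = -135*1/125 = -27/25 ≈ -1.0800)
√(J(2 + 5) + R) = √(6 - 27/25) = √(123/25) = √123/5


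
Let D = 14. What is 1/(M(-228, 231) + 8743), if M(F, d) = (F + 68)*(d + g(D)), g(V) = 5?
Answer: -1/29017 ≈ -3.4463e-5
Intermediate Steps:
M(F, d) = (5 + d)*(68 + F) (M(F, d) = (F + 68)*(d + 5) = (68 + F)*(5 + d) = (5 + d)*(68 + F))
1/(M(-228, 231) + 8743) = 1/((340 + 5*(-228) + 68*231 - 228*231) + 8743) = 1/((340 - 1140 + 15708 - 52668) + 8743) = 1/(-37760 + 8743) = 1/(-29017) = -1/29017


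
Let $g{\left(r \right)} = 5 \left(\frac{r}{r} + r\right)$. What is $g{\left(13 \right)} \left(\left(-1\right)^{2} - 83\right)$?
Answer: $-5740$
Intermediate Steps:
$g{\left(r \right)} = 5 + 5 r$ ($g{\left(r \right)} = 5 \left(1 + r\right) = 5 + 5 r$)
$g{\left(13 \right)} \left(\left(-1\right)^{2} - 83\right) = \left(5 + 5 \cdot 13\right) \left(\left(-1\right)^{2} - 83\right) = \left(5 + 65\right) \left(1 - 83\right) = 70 \left(-82\right) = -5740$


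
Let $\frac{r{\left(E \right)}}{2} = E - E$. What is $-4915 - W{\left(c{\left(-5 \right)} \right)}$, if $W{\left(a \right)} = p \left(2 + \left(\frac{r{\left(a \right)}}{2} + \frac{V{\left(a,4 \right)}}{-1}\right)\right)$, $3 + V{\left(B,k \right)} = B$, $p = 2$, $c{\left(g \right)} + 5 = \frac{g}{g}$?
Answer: $-4933$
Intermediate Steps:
$r{\left(E \right)} = 0$ ($r{\left(E \right)} = 2 \left(E - E\right) = 2 \cdot 0 = 0$)
$c{\left(g \right)} = -4$ ($c{\left(g \right)} = -5 + \frac{g}{g} = -5 + 1 = -4$)
$V{\left(B,k \right)} = -3 + B$
$W{\left(a \right)} = 10 - 2 a$ ($W{\left(a \right)} = 2 \left(2 + \left(\frac{0}{2} + \frac{-3 + a}{-1}\right)\right) = 2 \left(2 + \left(0 \cdot \frac{1}{2} + \left(-3 + a\right) \left(-1\right)\right)\right) = 2 \left(2 + \left(0 - \left(-3 + a\right)\right)\right) = 2 \left(2 - \left(-3 + a\right)\right) = 2 \left(5 - a\right) = 10 - 2 a$)
$-4915 - W{\left(c{\left(-5 \right)} \right)} = -4915 - \left(10 - -8\right) = -4915 - \left(10 + 8\right) = -4915 - 18 = -4933$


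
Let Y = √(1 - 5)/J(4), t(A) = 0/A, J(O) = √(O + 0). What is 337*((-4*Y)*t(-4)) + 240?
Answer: 240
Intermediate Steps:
J(O) = √O
t(A) = 0
Y = I (Y = √(1 - 5)/(√4) = √(-4)/2 = (2*I)*(½) = I ≈ 1.0*I)
337*((-4*Y)*t(-4)) + 240 = 337*(-4*I*0) + 240 = 337*0 + 240 = 0 + 240 = 240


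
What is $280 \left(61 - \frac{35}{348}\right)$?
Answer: $\frac{1483510}{87} \approx 17052.0$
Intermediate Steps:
$280 \left(61 - \frac{35}{348}\right) = 280 \cdot \frac{21193}{348} = \frac{1483510}{87}$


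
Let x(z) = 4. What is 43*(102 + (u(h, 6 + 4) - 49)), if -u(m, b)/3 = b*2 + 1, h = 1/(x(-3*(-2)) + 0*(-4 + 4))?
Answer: -430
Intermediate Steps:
h = 1/4 (h = 1/(4 + 0*(-4 + 4)) = 1/(4 + 0*0) = 1/(4 + 0) = 1/4 ≈ 0.25000)
u(m, b) = -3 - 6*b (u(m, b) = -3*(b*2 + 1) = -3*(2*b + 1) = -3*(1 + 2*b) = -3 - 6*b)
43*(102 + (u(h, 6 + 4) - 49)) = 43*(102 + ((-3 - 6*(6 + 4)) - 49)) = 43*(102 + ((-3 - 6*10) - 49)) = 43*(102 + ((-3 - 60) - 49)) = 43*(102 + (-63 - 49)) = 43*(102 - 112) = 43*(-10) = -430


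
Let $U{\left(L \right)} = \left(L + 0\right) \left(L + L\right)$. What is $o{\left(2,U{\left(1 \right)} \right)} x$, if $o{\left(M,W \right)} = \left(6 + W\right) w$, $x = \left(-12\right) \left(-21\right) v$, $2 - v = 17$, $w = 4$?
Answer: $-120960$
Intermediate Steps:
$U{\left(L \right)} = 2 L^{2}$ ($U{\left(L \right)} = L 2 L = 2 L^{2}$)
$v = -15$ ($v = 2 - 17 = -15$)
$x = -3780$ ($x = \left(-12\right) \left(-21\right) \left(-15\right) = 252 \left(-15\right) = -3780$)
$o{\left(M,W \right)} = 24 + 4 W$ ($o{\left(M,W \right)} = \left(6 + W\right) 4 = 24 + 4 W$)
$o{\left(2,U{\left(1 \right)} \right)} x = \left(24 + 4 \cdot 2 \cdot 1^{2}\right) \left(-3780\right) = \left(24 + 4 \cdot 2 \cdot 1\right) \left(-3780\right) = \left(24 + 4 \cdot 2\right) \left(-3780\right) = \left(24 + 8\right) \left(-3780\right) = 32 \left(-3780\right) = -120960$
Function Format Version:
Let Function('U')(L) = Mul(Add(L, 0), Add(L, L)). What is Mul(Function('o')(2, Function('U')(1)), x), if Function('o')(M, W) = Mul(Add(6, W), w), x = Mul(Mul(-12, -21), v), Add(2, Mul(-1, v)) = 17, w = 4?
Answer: -120960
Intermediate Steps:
Function('U')(L) = Mul(2, Pow(L, 2)) (Function('U')(L) = Mul(L, Mul(2, L)) = Mul(2, Pow(L, 2)))
v = -15 (v = Add(2, Mul(-1, 17)) = Add(2, -17) = -15)
x = -3780 (x = Mul(Mul(-12, -21), -15) = Mul(252, -15) = -3780)
Function('o')(M, W) = Add(24, Mul(4, W)) (Function('o')(M, W) = Mul(Add(6, W), 4) = Add(24, Mul(4, W)))
Mul(Function('o')(2, Function('U')(1)), x) = Mul(Add(24, Mul(4, Mul(2, Pow(1, 2)))), -3780) = Mul(Add(24, Mul(4, Mul(2, 1))), -3780) = Mul(Add(24, Mul(4, 2)), -3780) = Mul(Add(24, 8), -3780) = Mul(32, -3780) = -120960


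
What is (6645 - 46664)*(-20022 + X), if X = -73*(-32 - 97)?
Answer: 424401495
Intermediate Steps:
X = 9417 (X = -73*(-129) = 9417)
(6645 - 46664)*(-20022 + X) = (6645 - 46664)*(-20022 + 9417) = -40019*(-10605) = 424401495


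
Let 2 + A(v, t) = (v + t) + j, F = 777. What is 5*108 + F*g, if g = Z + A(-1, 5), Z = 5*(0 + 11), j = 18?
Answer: 58815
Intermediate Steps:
Z = 55 (Z = 5*11 = 55)
A(v, t) = 16 + t + v (A(v, t) = -2 + ((v + t) + 18) = -2 + ((t + v) + 18) = -2 + (18 + t + v) = 16 + t + v)
g = 75 (g = 55 + (16 + 5 - 1) = 55 + 20 = 75)
5*108 + F*g = 5*108 + 777*75 = 540 + 58275 = 58815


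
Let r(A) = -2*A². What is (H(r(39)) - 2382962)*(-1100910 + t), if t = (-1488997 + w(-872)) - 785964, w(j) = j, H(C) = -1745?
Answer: 8052542669301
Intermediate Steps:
t = -2275833 (t = (-1488997 - 872) - 785964 = -1489869 - 785964 = -2275833)
(H(r(39)) - 2382962)*(-1100910 + t) = (-1745 - 2382962)*(-1100910 - 2275833) = -2384707*(-3376743) = 8052542669301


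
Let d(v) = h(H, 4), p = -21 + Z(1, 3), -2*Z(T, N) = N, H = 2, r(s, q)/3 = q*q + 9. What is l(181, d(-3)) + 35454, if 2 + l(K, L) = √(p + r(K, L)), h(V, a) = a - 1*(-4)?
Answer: 35452 + √786/2 ≈ 35466.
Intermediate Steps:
r(s, q) = 27 + 3*q² (r(s, q) = 3*(q*q + 9) = 3*(q² + 9) = 3*(9 + q²) = 27 + 3*q²)
Z(T, N) = -N/2
h(V, a) = 4 + a (h(V, a) = a + 4 = 4 + a)
p = -45/2 (p = -21 - ½*3 = -21 - 3/2 = -45/2 ≈ -22.500)
d(v) = 8 (d(v) = 4 + 4 = 8)
l(K, L) = -2 + √(9/2 + 3*L²) (l(K, L) = -2 + √(-45/2 + (27 + 3*L²)) = -2 + √(9/2 + 3*L²))
l(181, d(-3)) + 35454 = (-2 + √(18 + 12*8²)/2) + 35454 = (-2 + √(18 + 12*64)/2) + 35454 = (-2 + √(18 + 768)/2) + 35454 = (-2 + √786/2) + 35454 = 35452 + √786/2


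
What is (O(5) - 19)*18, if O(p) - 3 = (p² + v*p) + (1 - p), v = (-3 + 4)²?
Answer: 180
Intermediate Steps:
v = 1 (v = 1² = 1)
O(p) = 4 + p² (O(p) = 3 + ((p² + 1*p) + (1 - p)) = 3 + ((p² + p) + (1 - p)) = 3 + ((p + p²) + (1 - p)) = 3 + (1 + p²) = 4 + p²)
(O(5) - 19)*18 = ((4 + 5²) - 19)*18 = ((4 + 25) - 19)*18 = (29 - 19)*18 = 10*18 = 180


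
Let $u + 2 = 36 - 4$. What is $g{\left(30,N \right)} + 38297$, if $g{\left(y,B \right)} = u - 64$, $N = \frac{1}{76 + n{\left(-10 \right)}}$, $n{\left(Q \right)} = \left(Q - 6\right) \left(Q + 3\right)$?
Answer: $38263$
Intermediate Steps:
$n{\left(Q \right)} = \left(-6 + Q\right) \left(3 + Q\right)$
$u = 30$ ($u = -2 + \left(36 - 4\right) = -2 + 32 = 30$)
$N = \frac{1}{188}$ ($N = \frac{1}{76 - \left(-12 - 100\right)} = \frac{1}{76 + \left(-18 + 100 + 30\right)} = \frac{1}{76 + 112} = \frac{1}{188} \approx 0.0053191$)
$g{\left(y,B \right)} = -34$ ($g{\left(y,B \right)} = 30 - 64 = -34$)
$g{\left(30,N \right)} + 38297 = -34 + 38297 = 38263$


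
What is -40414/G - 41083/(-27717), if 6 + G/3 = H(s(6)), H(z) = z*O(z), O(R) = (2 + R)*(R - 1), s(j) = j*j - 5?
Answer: 443602913/425234214 ≈ 1.0432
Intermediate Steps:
s(j) = -5 + j**2 (s(j) = j**2 - 5 = -5 + j**2)
O(R) = (-1 + R)*(2 + R) (O(R) = (2 + R)*(-1 + R) = (-1 + R)*(2 + R))
H(z) = z*(-2 + z + z**2)
G = 92052 (G = -18 + 3*((-5 + 6**2)*(-2 + (-5 + 6**2) + (-5 + 6**2)**2)) = -18 + 3*((-5 + 36)*(-2 + (-5 + 36) + (-5 + 36)**2)) = -18 + 3*(31*(-2 + 31 + 31**2)) = -18 + 3*(31*(-2 + 31 + 961)) = -18 + 3*(31*990) = -18 + 3*30690 = -18 + 92070 = 92052)
-40414/G - 41083/(-27717) = -40414/92052 - 41083/(-27717) = -40414*1/92052 - 41083*(-1/27717) = -20207/46026 + 41083/27717 = 443602913/425234214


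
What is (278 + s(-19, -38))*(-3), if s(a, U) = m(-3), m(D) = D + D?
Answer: -816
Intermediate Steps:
m(D) = 2*D
s(a, U) = -6 (s(a, U) = 2*(-3) = -6)
(278 + s(-19, -38))*(-3) = (278 - 6)*(-3) = 272*(-3) = -816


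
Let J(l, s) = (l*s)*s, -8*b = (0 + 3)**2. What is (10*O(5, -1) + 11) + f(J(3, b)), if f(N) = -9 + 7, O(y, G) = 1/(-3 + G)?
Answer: 13/2 ≈ 6.5000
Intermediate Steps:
b = -9/8 (b = -(0 + 3)**2/8 = -1/8*3**2 = -1/8*9 = -9/8 ≈ -1.1250)
J(l, s) = l*s**2
f(N) = -2
(10*O(5, -1) + 11) + f(J(3, b)) = (10/(-3 - 1) + 11) - 2 = (10/(-4) + 11) - 2 = (10*(-1/4) + 11) - 2 = (-5/2 + 11) - 2 = 17/2 - 2 = 13/2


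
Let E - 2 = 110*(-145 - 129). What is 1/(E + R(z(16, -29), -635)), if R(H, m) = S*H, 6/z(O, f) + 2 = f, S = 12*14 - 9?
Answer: -31/935232 ≈ -3.3147e-5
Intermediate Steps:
S = 159 (S = 168 - 9 = 159)
z(O, f) = 6/(-2 + f)
E = -30138 (E = 2 + 110*(-145 - 129) = 2 + 110*(-274) = 2 - 30140 = -30138)
R(H, m) = 159*H
1/(E + R(z(16, -29), -635)) = 1/(-30138 + 159*(6/(-2 - 29))) = 1/(-30138 + 159*(6/(-31))) = 1/(-30138 + 159*(6*(-1/31))) = 1/(-30138 + 159*(-6/31)) = 1/(-30138 - 954/31) = 1/(-935232/31) = -31/935232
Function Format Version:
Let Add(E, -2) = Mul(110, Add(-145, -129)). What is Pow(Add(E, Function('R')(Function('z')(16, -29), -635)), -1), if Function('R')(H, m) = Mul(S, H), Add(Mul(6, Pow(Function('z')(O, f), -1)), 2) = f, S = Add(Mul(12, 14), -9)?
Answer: Rational(-31, 935232) ≈ -3.3147e-5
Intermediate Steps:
S = 159 (S = Add(168, -9) = 159)
Function('z')(O, f) = Mul(6, Pow(Add(-2, f), -1))
E = -30138 (E = Add(2, Mul(110, Add(-145, -129))) = Add(2, Mul(110, -274)) = Add(2, -30140) = -30138)
Function('R')(H, m) = Mul(159, H)
Pow(Add(E, Function('R')(Function('z')(16, -29), -635)), -1) = Pow(Add(-30138, Mul(159, Mul(6, Pow(Add(-2, -29), -1)))), -1) = Pow(Add(-30138, Mul(159, Mul(6, Pow(-31, -1)))), -1) = Pow(Add(-30138, Mul(159, Mul(6, Rational(-1, 31)))), -1) = Pow(Add(-30138, Mul(159, Rational(-6, 31))), -1) = Pow(Add(-30138, Rational(-954, 31)), -1) = Pow(Rational(-935232, 31), -1) = Rational(-31, 935232)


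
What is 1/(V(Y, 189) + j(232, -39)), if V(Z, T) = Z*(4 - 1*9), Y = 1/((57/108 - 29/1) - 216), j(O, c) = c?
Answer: -8801/343059 ≈ -0.025654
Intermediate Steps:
Y = -36/8801 (Y = 1/((57*(1/108) - 29*1) - 216) = 1/((19/36 - 29) - 216) = 1/(-1025/36 - 216) = 1/(-8801/36) = -36/8801 ≈ -0.0040904)
V(Z, T) = -5*Z (V(Z, T) = Z*(4 - 9) = Z*(-5) = -5*Z)
1/(V(Y, 189) + j(232, -39)) = 1/(-5*(-36/8801) - 39) = 1/(180/8801 - 39) = 1/(-343059/8801) = -8801/343059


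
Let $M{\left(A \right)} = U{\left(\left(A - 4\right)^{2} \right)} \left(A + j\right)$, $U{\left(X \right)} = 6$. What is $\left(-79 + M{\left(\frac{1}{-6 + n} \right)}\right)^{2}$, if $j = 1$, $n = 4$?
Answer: $5776$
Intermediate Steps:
$M{\left(A \right)} = 6 + 6 A$ ($M{\left(A \right)} = 6 \left(A + 1\right) = 6 \left(1 + A\right) = 6 + 6 A$)
$\left(-79 + M{\left(\frac{1}{-6 + n} \right)}\right)^{2} = \left(-79 + \left(6 + \frac{6}{-6 + 4}\right)\right)^{2} = \left(-79 + \left(6 + \frac{6}{-2}\right)\right)^{2} = \left(-79 + \left(6 + 6 \left(- \frac{1}{2}\right)\right)\right)^{2} = \left(-79 + \left(6 - 3\right)\right)^{2} = \left(-79 + 3\right)^{2} = \left(-76\right)^{2} = 5776$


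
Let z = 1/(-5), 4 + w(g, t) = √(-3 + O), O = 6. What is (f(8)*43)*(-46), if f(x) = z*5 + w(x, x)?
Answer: 9890 - 1978*√3 ≈ 6464.0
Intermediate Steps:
w(g, t) = -4 + √3 (w(g, t) = -4 + √(-3 + 6) = -4 + √3)
z = -⅕ ≈ -0.20000
f(x) = -5 + √3 (f(x) = -⅕*5 + (-4 + √3) = -1 + (-4 + √3) = -5 + √3)
(f(8)*43)*(-46) = ((-5 + √3)*43)*(-46) = (-215 + 43*√3)*(-46) = 9890 - 1978*√3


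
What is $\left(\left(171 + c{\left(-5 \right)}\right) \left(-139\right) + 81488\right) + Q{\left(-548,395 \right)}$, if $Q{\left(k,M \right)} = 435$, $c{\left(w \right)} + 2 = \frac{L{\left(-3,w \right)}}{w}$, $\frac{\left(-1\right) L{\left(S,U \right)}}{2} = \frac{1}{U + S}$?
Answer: $\frac{1168779}{20} \approx 58439.0$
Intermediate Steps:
$L{\left(S,U \right)} = - \frac{2}{S + U}$ ($L{\left(S,U \right)} = - \frac{2}{U + S} = - \frac{2}{S + U}$)
$c{\left(w \right)} = -2 - \frac{2}{w \left(-3 + w\right)}$ ($c{\left(w \right)} = -2 + \frac{\left(-2\right) \frac{1}{-3 + w}}{w} = -2 - \frac{2}{w \left(-3 + w\right)}$)
$\left(\left(171 + c{\left(-5 \right)}\right) \left(-139\right) + 81488\right) + Q{\left(-548,395 \right)} = \left(\left(171 + \frac{2 \left(-1 - - 5 \left(-3 - 5\right)\right)}{\left(-5\right) \left(-3 - 5\right)}\right) \left(-139\right) + 81488\right) + 435 = \left(\left(171 + 2 \left(- \frac{1}{5}\right) \frac{1}{-8} \left(-1 - \left(-5\right) \left(-8\right)\right)\right) \left(-139\right) + 81488\right) + 435 = \left(\left(171 + 2 \left(- \frac{1}{5}\right) \left(- \frac{1}{8}\right) \left(-1 - 40\right)\right) \left(-139\right) + 81488\right) + 435 = \left(\left(171 + 2 \left(- \frac{1}{5}\right) \left(- \frac{1}{8}\right) \left(-41\right)\right) \left(-139\right) + 81488\right) + 435 = \left(\left(171 - \frac{41}{20}\right) \left(-139\right) + 81488\right) + 435 = \left(\frac{3379}{20} \left(-139\right) + 81488\right) + 435 = \left(- \frac{469681}{20} + 81488\right) + 435 = \frac{1160079}{20} + 435 = \frac{1168779}{20}$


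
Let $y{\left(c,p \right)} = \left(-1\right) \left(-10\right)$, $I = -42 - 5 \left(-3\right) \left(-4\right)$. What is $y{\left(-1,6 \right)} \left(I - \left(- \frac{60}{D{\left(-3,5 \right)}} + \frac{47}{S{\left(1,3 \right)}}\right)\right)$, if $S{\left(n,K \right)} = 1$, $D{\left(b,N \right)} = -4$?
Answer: $-1640$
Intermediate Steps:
$I = -102$ ($I = -42 - \left(-15\right) \left(-4\right) = -42 - 60 = -102$)
$y{\left(c,p \right)} = 10$
$y{\left(-1,6 \right)} \left(I - \left(- \frac{60}{D{\left(-3,5 \right)}} + \frac{47}{S{\left(1,3 \right)}}\right)\right) = 10 \left(-102 + \left(\frac{60}{-4} - \frac{47}{1}\right)\right) = 10 \left(-102 + \left(60 \left(- \frac{1}{4}\right) - 47\right)\right) = 10 \left(-102 - 62\right) = 10 \left(-164\right) = -1640$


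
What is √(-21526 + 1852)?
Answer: 3*I*√2186 ≈ 140.26*I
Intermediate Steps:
√(-21526 + 1852) = √(-19674) = 3*I*√2186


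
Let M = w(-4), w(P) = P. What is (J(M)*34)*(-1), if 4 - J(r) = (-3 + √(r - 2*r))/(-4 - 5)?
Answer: -1190/9 ≈ -132.22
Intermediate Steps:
M = -4
J(r) = 11/3 + √(-r)/9 (J(r) = 4 - (-3 + √(r - 2*r))/(-4 - 5) = 4 - (-3 + √(-r))/(-9) = 4 - (-3 + √(-r))*(-1)/9 = 4 - (⅓ - √(-r)/9) = 4 + (-⅓ + √(-r)/9) = 11/3 + √(-r)/9)
(J(M)*34)*(-1) = ((11/3 + √(-1*(-4))/9)*34)*(-1) = ((11/3 + √4/9)*34)*(-1) = ((11/3 + (⅑)*2)*34)*(-1) = ((11/3 + 2/9)*34)*(-1) = ((35/9)*34)*(-1) = (1190/9)*(-1) = -1190/9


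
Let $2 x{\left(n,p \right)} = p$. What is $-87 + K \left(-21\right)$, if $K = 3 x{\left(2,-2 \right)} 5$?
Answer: $228$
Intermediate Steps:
$x{\left(n,p \right)} = \frac{p}{2}$
$K = -15$ ($K = 3 \cdot \frac{1}{2} \left(-2\right) 5 = 3 \left(-1\right) 5 = \left(-3\right) 5 = -15$)
$-87 + K \left(-21\right) = -87 - -315 = -87 + 315 = 228$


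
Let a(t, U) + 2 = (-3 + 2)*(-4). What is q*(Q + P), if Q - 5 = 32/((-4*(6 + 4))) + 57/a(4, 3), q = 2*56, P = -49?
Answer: -9128/5 ≈ -1825.6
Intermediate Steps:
q = 112
a(t, U) = 2 (a(t, U) = -2 + (-3 + 2)*(-4) = -2 - 1*(-4) = -2 + 4 = 2)
Q = 327/10 (Q = 5 + (32/((-4*(6 + 4))) + 57/2) = 5 + (32/((-4*10)) + 57*(1/2)) = 5 + (32/(-40) + 57/2) = 5 + (32*(-1/40) + 57/2) = 5 + (-4/5 + 57/2) = 5 + 277/10 = 327/10 ≈ 32.700)
q*(Q + P) = 112*(327/10 - 49) = 112*(-163/10) = -9128/5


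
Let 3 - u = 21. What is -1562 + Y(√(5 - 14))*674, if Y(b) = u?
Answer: -13694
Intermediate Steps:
u = -18 (u = 3 - 1*21 = 3 - 21 = -18)
Y(b) = -18
-1562 + Y(√(5 - 14))*674 = -1562 - 18*674 = -1562 - 12132 = -13694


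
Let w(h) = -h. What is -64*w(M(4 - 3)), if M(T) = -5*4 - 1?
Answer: -1344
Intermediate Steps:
M(T) = -21 (M(T) = -20 - 1 = -21)
-64*w(M(4 - 3)) = -(-64)*(-21) = -64*21 = -1344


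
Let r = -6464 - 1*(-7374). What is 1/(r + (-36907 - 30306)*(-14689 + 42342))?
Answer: -1/1858640179 ≈ -5.3803e-10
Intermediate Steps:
r = 910 (r = -6464 + 7374 = 910)
1/(r + (-36907 - 30306)*(-14689 + 42342)) = 1/(910 + (-36907 - 30306)*(-14689 + 42342)) = 1/(910 - 67213*27653) = 1/(910 - 1858641089) = 1/(-1858640179) = -1/1858640179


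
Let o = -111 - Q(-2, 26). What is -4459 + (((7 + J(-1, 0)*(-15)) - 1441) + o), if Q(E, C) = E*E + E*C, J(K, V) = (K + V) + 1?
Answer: -5956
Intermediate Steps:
J(K, V) = 1 + K + V
Q(E, C) = E² + C*E
o = -63 (o = -111 - (-2)*(26 - 2) = -111 - (-2)*24 = -111 - 1*(-48) = -111 + 48 = -63)
-4459 + (((7 + J(-1, 0)*(-15)) - 1441) + o) = -4459 + (((7 + (1 - 1 + 0)*(-15)) - 1441) - 63) = -4459 + (((7 + 0*(-15)) - 1441) - 63) = -4459 + (((7 + 0) - 1441) - 63) = -4459 + ((7 - 1441) - 63) = -4459 + (-1434 - 63) = -4459 - 1497 = -5956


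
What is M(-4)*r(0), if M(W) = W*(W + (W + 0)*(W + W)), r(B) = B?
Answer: 0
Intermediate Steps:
M(W) = W*(W + 2*W**2) (M(W) = W*(W + W*(2*W)) = W*(W + 2*W**2))
M(-4)*r(0) = ((-4)**2*(1 + 2*(-4)))*0 = (16*(1 - 8))*0 = (16*(-7))*0 = -112*0 = 0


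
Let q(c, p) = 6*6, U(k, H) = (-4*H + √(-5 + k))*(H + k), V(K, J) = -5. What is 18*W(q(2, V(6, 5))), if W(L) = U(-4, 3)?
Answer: 216 - 54*I ≈ 216.0 - 54.0*I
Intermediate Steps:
U(k, H) = (H + k)*(√(-5 + k) - 4*H) (U(k, H) = (√(-5 + k) - 4*H)*(H + k) = (H + k)*(√(-5 + k) - 4*H))
q(c, p) = 36
W(L) = 12 - 3*I (W(L) = -4*3² + 3*√(-5 - 4) - 4*√(-5 - 4) - 4*3*(-4) = -4*9 + 3*√(-9) - 12*I + 48 = -36 + 3*(3*I) - 12*I + 48 = -36 + 9*I - 12*I + 48 = 12 - 3*I)
18*W(q(2, V(6, 5))) = 18*(12 - 3*I) = 216 - 54*I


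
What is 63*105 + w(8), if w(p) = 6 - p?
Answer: 6613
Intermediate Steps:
63*105 + w(8) = 63*105 + (6 - 1*8) = 6615 + (6 - 8) = 6615 - 2 = 6613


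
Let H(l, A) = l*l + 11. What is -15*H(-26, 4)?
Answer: -10305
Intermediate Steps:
H(l, A) = 11 + l**2 (H(l, A) = l**2 + 11 = 11 + l**2)
-15*H(-26, 4) = -15*(11 + (-26)**2) = -15*(11 + 676) = -15*687 = -10305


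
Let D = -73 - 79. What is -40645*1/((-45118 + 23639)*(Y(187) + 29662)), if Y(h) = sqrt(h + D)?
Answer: 1205611990/18897958975111 - 40645*sqrt(35)/18897958975111 ≈ 6.3783e-5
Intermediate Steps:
D = -152
Y(h) = sqrt(-152 + h) (Y(h) = sqrt(h - 152) = sqrt(-152 + h))
-40645*1/((-45118 + 23639)*(Y(187) + 29662)) = -40645*1/((-45118 + 23639)*(sqrt(-152 + 187) + 29662)) = -40645*(-1/(21479*(sqrt(35) + 29662))) = -40645*(-1/(21479*(29662 + sqrt(35)))) = -40645/(-637110098 - 21479*sqrt(35))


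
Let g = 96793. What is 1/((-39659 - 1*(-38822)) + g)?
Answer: 1/95956 ≈ 1.0421e-5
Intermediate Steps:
1/((-39659 - 1*(-38822)) + g) = 1/((-39659 - 1*(-38822)) + 96793) = 1/((-39659 + 38822) + 96793) = 1/(-837 + 96793) = 1/95956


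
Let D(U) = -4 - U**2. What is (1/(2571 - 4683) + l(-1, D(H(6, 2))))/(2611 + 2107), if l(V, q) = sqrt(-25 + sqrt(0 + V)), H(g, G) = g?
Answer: -1/9964416 + sqrt(-25 + I)/4718 ≈ 2.1091e-5 + 0.00106*I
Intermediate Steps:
l(V, q) = sqrt(-25 + sqrt(V))
(1/(2571 - 4683) + l(-1, D(H(6, 2))))/(2611 + 2107) = (1/(2571 - 4683) + sqrt(-25 + sqrt(-1)))/(2611 + 2107) = (1/(-2112) + sqrt(-25 + I))/4718 = (-1/2112 + sqrt(-25 + I))*(1/4718) = -1/9964416 + sqrt(-25 + I)/4718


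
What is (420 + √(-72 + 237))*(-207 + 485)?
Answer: 116760 + 278*√165 ≈ 1.2033e+5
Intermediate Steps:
(420 + √(-72 + 237))*(-207 + 485) = (420 + √165)*278 = 116760 + 278*√165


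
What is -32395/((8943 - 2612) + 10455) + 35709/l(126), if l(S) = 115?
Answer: 54153259/175490 ≈ 308.58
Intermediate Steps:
-32395/((8943 - 2612) + 10455) + 35709/l(126) = -32395/((8943 - 2612) + 10455) + 35709/115 = -32395/(6331 + 10455) + 35709*(1/115) = -32395/16786 + 35709/115 = -32395*1/16786 + 35709/115 = -2945/1526 + 35709/115 = 54153259/175490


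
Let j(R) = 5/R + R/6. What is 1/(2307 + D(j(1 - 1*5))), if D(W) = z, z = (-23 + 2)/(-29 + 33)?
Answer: 4/9207 ≈ 0.00043445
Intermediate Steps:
j(R) = 5/R + R/6 (j(R) = 5/R + R*(1/6) = 5/R + R/6)
z = -21/4 ≈ -5.2500
D(W) = -21/4
1/(2307 + D(j(1 - 1*5))) = 1/(2307 - 21/4) = 1/(9207/4) = 4/9207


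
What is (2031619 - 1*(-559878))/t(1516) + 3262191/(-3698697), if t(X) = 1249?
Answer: 3193695900950/1539890851 ≈ 2074.0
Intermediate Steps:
(2031619 - 1*(-559878))/t(1516) + 3262191/(-3698697) = (2031619 - 1*(-559878))/1249 + 3262191/(-3698697) = (2031619 + 559878)*(1/1249) + 3262191*(-1/3698697) = 2591497*(1/1249) - 1087397/1232899 = 2591497/1249 - 1087397/1232899 = 3193695900950/1539890851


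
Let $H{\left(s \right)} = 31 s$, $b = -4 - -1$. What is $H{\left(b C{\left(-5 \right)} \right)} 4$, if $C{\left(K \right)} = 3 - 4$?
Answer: $372$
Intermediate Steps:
$b = -3$ ($b = -4 + 1 = -3$)
$C{\left(K \right)} = -1$ ($C{\left(K \right)} = 3 - 4 = -1$)
$H{\left(b C{\left(-5 \right)} \right)} 4 = 31 \left(\left(-3\right) \left(-1\right)\right) 4 = 31 \cdot 3 \cdot 4 = 93 \cdot 4 = 372$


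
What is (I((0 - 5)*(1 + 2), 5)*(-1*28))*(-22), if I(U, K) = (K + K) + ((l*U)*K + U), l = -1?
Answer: 43120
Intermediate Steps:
I(U, K) = U + 2*K - K*U (I(U, K) = (K + K) + ((-U)*K + U) = 2*K + (-K*U + U) = 2*K + (U - K*U) = U + 2*K - K*U)
(I((0 - 5)*(1 + 2), 5)*(-1*28))*(-22) = (((0 - 5)*(1 + 2) + 2*5 - 1*5*(0 - 5)*(1 + 2))*(-1*28))*(-22) = ((-5*3 + 10 - 1*5*(-5*3))*(-28))*(-22) = ((-15 + 10 - 1*5*(-15))*(-28))*(-22) = ((-15 + 10 + 75)*(-28))*(-22) = (70*(-28))*(-22) = -1960*(-22) = 43120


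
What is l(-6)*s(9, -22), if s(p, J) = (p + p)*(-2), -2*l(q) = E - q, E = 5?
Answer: 198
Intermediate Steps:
l(q) = -5/2 + q/2 (l(q) = -(5 - q)/2 = -5/2 + q/2)
s(p, J) = -4*p (s(p, J) = (2*p)*(-2) = -4*p)
l(-6)*s(9, -22) = (-5/2 + (1/2)*(-6))*(-4*9) = (-5/2 - 3)*(-36) = -11/2*(-36) = 198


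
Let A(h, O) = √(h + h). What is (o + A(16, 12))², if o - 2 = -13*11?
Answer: 19913 - 1128*√2 ≈ 18318.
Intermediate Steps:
o = -141 (o = 2 - 13*11 = 2 - 143 = -141)
A(h, O) = √2*√h (A(h, O) = √(2*h) = √2*√h)
(o + A(16, 12))² = (-141 + √2*√16)² = (-141 + √2*4)² = (-141 + 4*√2)²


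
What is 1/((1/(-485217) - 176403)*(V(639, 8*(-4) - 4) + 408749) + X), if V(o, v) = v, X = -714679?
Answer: -485217/34983618763480619 ≈ -1.3870e-11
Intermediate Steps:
1/((1/(-485217) - 176403)*(V(639, 8*(-4) - 4) + 408749) + X) = 1/((1/(-485217) - 176403)*((8*(-4) - 4) + 408749) - 714679) = 1/((-1/485217 - 176403)*((-32 - 4) + 408749) - 714679) = 1/(-85593734452*(-36 + 408749)/485217 - 714679) = 1/(-85593734452/485217*408713 - 714679) = 1/(-34983271989080276/485217 - 714679) = 1/(-34983618763480619/485217) = -485217/34983618763480619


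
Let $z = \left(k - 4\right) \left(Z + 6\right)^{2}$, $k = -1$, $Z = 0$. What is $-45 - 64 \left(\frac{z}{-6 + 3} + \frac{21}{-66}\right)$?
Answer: $- \frac{42511}{11} \approx -3864.6$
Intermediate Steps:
$z = -180$ ($z = \left(-1 - 4\right) \left(0 + 6\right)^{2} = - 5 \cdot 6^{2} = \left(-5\right) 36 = -180$)
$-45 - 64 \left(\frac{z}{-6 + 3} + \frac{21}{-66}\right) = -45 - 64 \left(- \frac{180}{-6 + 3} + \frac{21}{-66}\right) = -45 - 64 \left(- \frac{180}{-3} + 21 \left(- \frac{1}{66}\right)\right) = -45 - 64 \left(\left(-180\right) \left(- \frac{1}{3}\right) - \frac{7}{22}\right) = -45 - 64 \left(60 - \frac{7}{22}\right) = -45 - \frac{42016}{11} = - \frac{42511}{11}$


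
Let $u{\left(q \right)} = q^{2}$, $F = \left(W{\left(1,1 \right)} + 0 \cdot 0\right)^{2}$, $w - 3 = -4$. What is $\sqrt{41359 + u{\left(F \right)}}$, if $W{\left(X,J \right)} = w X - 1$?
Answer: $5 \sqrt{1655} \approx 203.41$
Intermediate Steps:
$w = -1$ ($w = 3 - 4 = -1$)
$W{\left(X,J \right)} = -1 - X$ ($W{\left(X,J \right)} = - X - 1 = -1 - X$)
$F = 4$ ($F = \left(\left(-1 - 1\right) + 0 \cdot 0\right)^{2} = \left(\left(-1 - 1\right) + 0\right)^{2} = \left(-2 + 0\right)^{2} = \left(-2\right)^{2} = 4$)
$\sqrt{41359 + u{\left(F \right)}} = \sqrt{41359 + 4^{2}} = \sqrt{41359 + 16} = \sqrt{41375} = 5 \sqrt{1655}$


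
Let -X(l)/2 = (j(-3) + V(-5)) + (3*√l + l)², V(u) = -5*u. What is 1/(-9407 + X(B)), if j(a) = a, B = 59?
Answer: -5825/91933683 + 236*√59/91933683 ≈ -4.3643e-5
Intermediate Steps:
X(l) = -44 - 2*(l + 3*√l)² (X(l) = -2*((-3 - 5*(-5)) + (3*√l + l)²) = -2*((-3 + 25) + (l + 3*√l)²) = -2*(22 + (l + 3*√l)²) = -44 - 2*(l + 3*√l)²)
1/(-9407 + X(B)) = 1/(-9407 + (-44 - 2*(59 + 3*√59)²)) = 1/(-9451 - 2*(59 + 3*√59)²)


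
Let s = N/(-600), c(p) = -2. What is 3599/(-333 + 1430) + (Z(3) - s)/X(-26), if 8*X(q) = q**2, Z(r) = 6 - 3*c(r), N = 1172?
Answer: 3685642/1069575 ≈ 3.4459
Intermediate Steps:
Z(r) = 12 (Z(r) = 6 - 3*(-2) = 6 + 6 = 12)
X(q) = q**2/8
s = -293/150 (s = 1172/(-600) = 1172*(-1/600) = -293/150 ≈ -1.9533)
3599/(-333 + 1430) + (Z(3) - s)/X(-26) = 3599/(-333 + 1430) + (12 - 1*(-293/150))/(((1/8)*(-26)**2)) = 3599/1097 + (12 + 293/150)/(((1/8)*676)) = 3599*(1/1097) + 2093/(150*(169/2)) = 3599/1097 + (2093/150)*(2/169) = 3599/1097 + 161/975 = 3685642/1069575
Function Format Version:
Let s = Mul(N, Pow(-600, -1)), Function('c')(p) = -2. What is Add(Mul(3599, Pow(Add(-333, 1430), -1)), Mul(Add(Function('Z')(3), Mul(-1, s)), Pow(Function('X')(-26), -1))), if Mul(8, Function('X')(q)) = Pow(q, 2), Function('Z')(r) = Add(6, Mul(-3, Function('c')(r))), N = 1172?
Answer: Rational(3685642, 1069575) ≈ 3.4459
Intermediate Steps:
Function('Z')(r) = 12 (Function('Z')(r) = Add(6, Mul(-3, -2)) = Add(6, 6) = 12)
Function('X')(q) = Mul(Rational(1, 8), Pow(q, 2))
s = Rational(-293, 150) (s = Mul(1172, Pow(-600, -1)) = Mul(1172, Rational(-1, 600)) = Rational(-293, 150) ≈ -1.9533)
Add(Mul(3599, Pow(Add(-333, 1430), -1)), Mul(Add(Function('Z')(3), Mul(-1, s)), Pow(Function('X')(-26), -1))) = Add(Mul(3599, Pow(Add(-333, 1430), -1)), Mul(Add(12, Mul(-1, Rational(-293, 150))), Pow(Mul(Rational(1, 8), Pow(-26, 2)), -1))) = Add(Mul(3599, Pow(1097, -1)), Mul(Add(12, Rational(293, 150)), Pow(Mul(Rational(1, 8), 676), -1))) = Add(Mul(3599, Rational(1, 1097)), Mul(Rational(2093, 150), Pow(Rational(169, 2), -1))) = Add(Rational(3599, 1097), Mul(Rational(2093, 150), Rational(2, 169))) = Add(Rational(3599, 1097), Rational(161, 975)) = Rational(3685642, 1069575)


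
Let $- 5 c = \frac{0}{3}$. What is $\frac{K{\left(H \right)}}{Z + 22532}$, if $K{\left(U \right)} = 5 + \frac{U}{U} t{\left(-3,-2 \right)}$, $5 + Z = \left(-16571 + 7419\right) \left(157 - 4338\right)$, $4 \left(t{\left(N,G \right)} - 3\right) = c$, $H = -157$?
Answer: $\frac{8}{38287039} \approx 2.0895 \cdot 10^{-7}$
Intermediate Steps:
$c = 0$ ($c = - \frac{0 \cdot \frac{1}{3}}{5} = \left(- \frac{1}{5}\right) 0 = 0$)
$t{\left(N,G \right)} = 3$ ($t{\left(N,G \right)} = 3 + \frac{1}{4} \cdot 0 = 3 + 0 = 3$)
$Z = 38264507$ ($Z = -5 + \left(-16571 + 7419\right) \left(157 - 4338\right) = -5 - -38264512 = -5 + 38264512 = 38264507$)
$K{\left(U \right)} = 8$ ($K{\left(U \right)} = 5 + \frac{U}{U} 3 = 5 + 1 \cdot 3 = 5 + 3 = 8$)
$\frac{K{\left(H \right)}}{Z + 22532} = \frac{8}{38264507 + 22532} = \frac{8}{38287039}$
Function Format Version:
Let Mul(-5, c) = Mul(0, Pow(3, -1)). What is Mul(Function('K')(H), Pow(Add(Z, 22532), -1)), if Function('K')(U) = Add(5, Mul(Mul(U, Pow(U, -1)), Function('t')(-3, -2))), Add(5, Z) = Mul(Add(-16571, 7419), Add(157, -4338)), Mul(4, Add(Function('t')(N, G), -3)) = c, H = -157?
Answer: Rational(8, 38287039) ≈ 2.0895e-7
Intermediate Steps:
c = 0 (c = Mul(Rational(-1, 5), Mul(0, Pow(3, -1))) = Mul(Rational(-1, 5), Mul(0, Rational(1, 3))) = Mul(Rational(-1, 5), 0) = 0)
Function('t')(N, G) = 3 (Function('t')(N, G) = Add(3, Mul(Rational(1, 4), 0)) = Add(3, 0) = 3)
Z = 38264507 (Z = Add(-5, Mul(Add(-16571, 7419), Add(157, -4338))) = Add(-5, Mul(-9152, -4181)) = Add(-5, 38264512) = 38264507)
Function('K')(U) = 8 (Function('K')(U) = Add(5, Mul(Mul(U, Pow(U, -1)), 3)) = Add(5, Mul(1, 3)) = Add(5, 3) = 8)
Mul(Function('K')(H), Pow(Add(Z, 22532), -1)) = Mul(8, Pow(Add(38264507, 22532), -1)) = Mul(8, Pow(38287039, -1)) = Mul(8, Rational(1, 38287039)) = Rational(8, 38287039)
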